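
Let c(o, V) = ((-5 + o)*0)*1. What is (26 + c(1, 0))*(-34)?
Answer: -884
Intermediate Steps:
c(o, V) = 0 (c(o, V) = 0*1 = 0)
(26 + c(1, 0))*(-34) = (26 + 0)*(-34) = 26*(-34) = -884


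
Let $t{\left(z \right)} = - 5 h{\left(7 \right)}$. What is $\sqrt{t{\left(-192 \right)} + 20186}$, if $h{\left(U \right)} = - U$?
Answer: $\sqrt{20221} \approx 142.2$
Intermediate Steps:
$t{\left(z \right)} = 35$ ($t{\left(z \right)} = - 5 \left(\left(-1\right) 7\right) = \left(-5\right) \left(-7\right) = 35$)
$\sqrt{t{\left(-192 \right)} + 20186} = \sqrt{35 + 20186} = \sqrt{20221}$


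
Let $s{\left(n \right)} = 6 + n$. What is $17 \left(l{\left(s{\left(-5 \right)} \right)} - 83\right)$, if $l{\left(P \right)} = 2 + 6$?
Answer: $-1275$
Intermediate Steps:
$l{\left(P \right)} = 8$
$17 \left(l{\left(s{\left(-5 \right)} \right)} - 83\right) = 17 \left(8 - 83\right) = 17 \left(-75\right) = -1275$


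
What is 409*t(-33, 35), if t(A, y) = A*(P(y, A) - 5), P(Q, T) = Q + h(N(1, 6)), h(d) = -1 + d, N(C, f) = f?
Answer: -472395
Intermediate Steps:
P(Q, T) = 5 + Q (P(Q, T) = Q + (-1 + 6) = Q + 5 = 5 + Q)
t(A, y) = A*y (t(A, y) = A*((5 + y) - 5) = A*y)
409*t(-33, 35) = 409*(-33*35) = 409*(-1155) = -472395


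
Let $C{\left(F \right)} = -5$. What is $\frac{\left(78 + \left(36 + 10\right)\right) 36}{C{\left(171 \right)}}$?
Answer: $- \frac{4464}{5} \approx -892.8$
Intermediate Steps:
$\frac{\left(78 + \left(36 + 10\right)\right) 36}{C{\left(171 \right)}} = \frac{\left(78 + \left(36 + 10\right)\right) 36}{-5} = \left(78 + 46\right) 36 \left(- \frac{1}{5}\right) = 124 \cdot 36 \left(- \frac{1}{5}\right) = 4464 \left(- \frac{1}{5}\right) = - \frac{4464}{5}$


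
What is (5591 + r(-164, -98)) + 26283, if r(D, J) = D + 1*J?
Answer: 31612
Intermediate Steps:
r(D, J) = D + J
(5591 + r(-164, -98)) + 26283 = (5591 + (-164 - 98)) + 26283 = (5591 - 262) + 26283 = 5329 + 26283 = 31612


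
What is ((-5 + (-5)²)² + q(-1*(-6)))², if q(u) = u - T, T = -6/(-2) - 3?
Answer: 164836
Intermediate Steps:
T = 0 (T = -6*(-1)/2 - 3 = -3*(-1) - 3 = 3 - 3 = 0)
q(u) = u (q(u) = u - 1*0 = u + 0 = u)
((-5 + (-5)²)² + q(-1*(-6)))² = ((-5 + (-5)²)² - 1*(-6))² = ((-5 + 25)² + 6)² = (20² + 6)² = (400 + 6)² = 406² = 164836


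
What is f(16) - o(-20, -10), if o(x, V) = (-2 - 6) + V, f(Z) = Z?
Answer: 34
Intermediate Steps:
o(x, V) = -8 + V
f(16) - o(-20, -10) = 16 - (-8 - 10) = 16 - 1*(-18) = 16 + 18 = 34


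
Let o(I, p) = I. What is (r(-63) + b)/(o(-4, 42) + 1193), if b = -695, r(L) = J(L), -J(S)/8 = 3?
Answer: -719/1189 ≈ -0.60471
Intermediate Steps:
J(S) = -24 (J(S) = -8*3 = -24)
r(L) = -24
(r(-63) + b)/(o(-4, 42) + 1193) = (-24 - 695)/(-4 + 1193) = -719/1189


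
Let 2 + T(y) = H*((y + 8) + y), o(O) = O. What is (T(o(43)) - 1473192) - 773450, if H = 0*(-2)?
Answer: -2246644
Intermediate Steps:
H = 0
T(y) = -2 (T(y) = -2 + 0*((y + 8) + y) = -2 + 0*((8 + y) + y) = -2 + 0*(8 + 2*y) = -2 + 0 = -2)
(T(o(43)) - 1473192) - 773450 = (-2 - 1473192) - 773450 = -1473194 - 773450 = -2246644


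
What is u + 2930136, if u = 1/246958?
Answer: 723620526289/246958 ≈ 2.9301e+6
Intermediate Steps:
u = 1/246958 ≈ 4.0493e-6
u + 2930136 = 1/246958 + 2930136 = 723620526289/246958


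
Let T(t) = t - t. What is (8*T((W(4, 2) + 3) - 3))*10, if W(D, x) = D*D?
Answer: 0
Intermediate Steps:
W(D, x) = D²
T(t) = 0
(8*T((W(4, 2) + 3) - 3))*10 = (8*0)*10 = 0*10 = 0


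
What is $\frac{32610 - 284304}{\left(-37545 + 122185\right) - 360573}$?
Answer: $\frac{251694}{275933} \approx 0.91216$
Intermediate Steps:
$\frac{32610 - 284304}{\left(-37545 + 122185\right) - 360573} = - \frac{251694}{84640 - 360573} = - \frac{251694}{-275933} = \left(-251694\right) \left(- \frac{1}{275933}\right) = \frac{251694}{275933}$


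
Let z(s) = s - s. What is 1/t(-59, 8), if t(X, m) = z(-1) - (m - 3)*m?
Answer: -1/40 ≈ -0.025000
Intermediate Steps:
z(s) = 0
t(X, m) = -m*(-3 + m) (t(X, m) = 0 - (m - 3)*m = 0 - (-3 + m)*m = 0 - m*(-3 + m) = -m*(-3 + m))
1/t(-59, 8) = 1/(8*(3 - 1*8)) = 1/(8*(3 - 8)) = 1/(8*(-5)) = 1/(-40) = -1/40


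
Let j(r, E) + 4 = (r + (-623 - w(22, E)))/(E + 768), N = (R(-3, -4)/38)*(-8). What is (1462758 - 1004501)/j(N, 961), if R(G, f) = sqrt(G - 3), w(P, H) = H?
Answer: -86830479077875/931508932 + 2150600101*I*sqrt(6)/931508932 ≈ -93215.0 + 5.6552*I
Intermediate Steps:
R(G, f) = sqrt(-3 + G)
N = -4*I*sqrt(6)/19 (N = (sqrt(-3 - 3)/38)*(-8) = (sqrt(-6)*(1/38))*(-8) = ((I*sqrt(6))*(1/38))*(-8) = (I*sqrt(6)/38)*(-8) = -4*I*sqrt(6)/19 ≈ -0.51568*I)
j(r, E) = -4 + (-623 + r - E)/(768 + E) (j(r, E) = -4 + (r + (-623 - E))/(E + 768) = -4 + (-623 + r - E)/(768 + E))
(1462758 - 1004501)/j(N, 961) = (1462758 - 1004501)/(((-3695 - 4*I*sqrt(6)/19 - 5*961)/(768 + 961))) = 458257/(((-3695 - 4*I*sqrt(6)/19 - 4805)/1729)) = 458257/(((-8500 - 4*I*sqrt(6)/19)/1729)) = 458257/(-8500/1729 - 4*I*sqrt(6)/32851)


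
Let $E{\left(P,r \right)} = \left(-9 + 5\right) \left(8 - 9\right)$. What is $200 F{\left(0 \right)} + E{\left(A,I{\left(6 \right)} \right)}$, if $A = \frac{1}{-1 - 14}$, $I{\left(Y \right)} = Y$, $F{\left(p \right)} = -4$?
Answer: $-796$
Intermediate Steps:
$A = - \frac{1}{15}$ ($A = \frac{1}{-15} = - \frac{1}{15} \approx -0.066667$)
$E{\left(P,r \right)} = 4$ ($E{\left(P,r \right)} = \left(-4\right) \left(-1\right) = 4$)
$200 F{\left(0 \right)} + E{\left(A,I{\left(6 \right)} \right)} = 200 \left(-4\right) + 4 = -800 + 4 = -796$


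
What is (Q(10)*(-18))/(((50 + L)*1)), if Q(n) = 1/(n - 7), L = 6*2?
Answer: -3/31 ≈ -0.096774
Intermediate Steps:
L = 12
Q(n) = 1/(-7 + n)
(Q(10)*(-18))/(((50 + L)*1)) = (-18/(-7 + 10))/(((50 + 12)*1)) = (-18/3)/((62*1)) = ((⅓)*(-18))/62 = -6*1/62 = -3/31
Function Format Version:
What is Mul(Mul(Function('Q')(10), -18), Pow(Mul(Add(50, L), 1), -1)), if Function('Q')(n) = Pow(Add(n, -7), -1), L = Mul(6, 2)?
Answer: Rational(-3, 31) ≈ -0.096774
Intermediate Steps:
L = 12
Function('Q')(n) = Pow(Add(-7, n), -1)
Mul(Mul(Function('Q')(10), -18), Pow(Mul(Add(50, L), 1), -1)) = Mul(Mul(Pow(Add(-7, 10), -1), -18), Pow(Mul(Add(50, 12), 1), -1)) = Mul(Mul(Pow(3, -1), -18), Pow(Mul(62, 1), -1)) = Mul(Mul(Rational(1, 3), -18), Pow(62, -1)) = Mul(-6, Rational(1, 62)) = Rational(-3, 31)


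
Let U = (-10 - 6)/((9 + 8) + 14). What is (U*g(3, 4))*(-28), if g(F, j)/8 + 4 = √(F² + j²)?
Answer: 3584/31 ≈ 115.61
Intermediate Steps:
g(F, j) = -32 + 8*√(F² + j²)
U = -16/31 (U = -16/(17 + 14) = -16/31 ≈ -0.51613)
(U*g(3, 4))*(-28) = -16*(-32 + 8*√(3² + 4²))/31*(-28) = -16*(-32 + 8*√(9 + 16))/31*(-28) = -16*(-32 + 8*√25)/31*(-28) = -16*(-32 + 8*5)/31*(-28) = -16*(-32 + 40)/31*(-28) = -16/31*8*(-28) = -128/31*(-28) = 3584/31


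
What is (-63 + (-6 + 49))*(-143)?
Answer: 2860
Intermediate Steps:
(-63 + (-6 + 49))*(-143) = (-63 + 43)*(-143) = -20*(-143) = 2860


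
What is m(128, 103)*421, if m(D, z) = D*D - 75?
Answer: 6866089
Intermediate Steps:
m(D, z) = -75 + D**2 (m(D, z) = D**2 - 75 = -75 + D**2)
m(128, 103)*421 = (-75 + 128**2)*421 = (-75 + 16384)*421 = 16309*421 = 6866089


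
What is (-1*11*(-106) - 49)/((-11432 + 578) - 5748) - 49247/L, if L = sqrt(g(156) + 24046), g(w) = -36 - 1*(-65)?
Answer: -1117/16602 - 49247*sqrt(107)/1605 ≈ -317.46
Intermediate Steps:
g(w) = 29 (g(w) = -36 + 65 = 29)
L = 15*sqrt(107) (L = sqrt(29 + 24046) = sqrt(24075) = 15*sqrt(107) ≈ 155.16)
(-1*11*(-106) - 49)/((-11432 + 578) - 5748) - 49247/L = (-1*11*(-106) - 49)/((-11432 + 578) - 5748) - 49247*sqrt(107)/1605 = (-11*(-106) - 49)/(-10854 - 5748) - 49247*sqrt(107)/1605 = (1166 - 49)/(-16602) - 49247*sqrt(107)/1605 = 1117*(-1/16602) - 49247*sqrt(107)/1605 = -1117/16602 - 49247*sqrt(107)/1605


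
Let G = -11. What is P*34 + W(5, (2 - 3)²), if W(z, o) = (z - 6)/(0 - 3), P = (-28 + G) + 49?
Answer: 1021/3 ≈ 340.33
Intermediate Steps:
P = 10 (P = (-28 - 11) + 49 = -39 + 49 = 10)
W(z, o) = 2 - z/3 (W(z, o) = (-6 + z)/(-3) = (-6 + z)*(-⅓) = 2 - z/3)
P*34 + W(5, (2 - 3)²) = 10*34 + (2 - ⅓*5) = 340 + (2 - 5/3) = 340 + ⅓ = 1021/3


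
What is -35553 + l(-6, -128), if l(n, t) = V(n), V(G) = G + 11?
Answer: -35548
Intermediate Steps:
V(G) = 11 + G
l(n, t) = 11 + n
-35553 + l(-6, -128) = -35553 + (11 - 6) = -35553 + 5 = -35548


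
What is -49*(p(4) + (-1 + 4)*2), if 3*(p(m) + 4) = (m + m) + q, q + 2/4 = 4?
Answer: -1715/6 ≈ -285.83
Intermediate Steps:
q = 7/2 (q = -½ + 4 = 7/2 ≈ 3.5000)
p(m) = -17/6 + 2*m/3 (p(m) = -4 + ((m + m) + 7/2)/3 = -4 + (2*m + 7/2)/3 = -4 + (7/2 + 2*m)/3 = -4 + (7/6 + 2*m/3) = -17/6 + 2*m/3)
-49*(p(4) + (-1 + 4)*2) = -49*((-17/6 + (⅔)*4) + (-1 + 4)*2) = -49*((-17/6 + 8/3) + 3*2) = -49*(-⅙ + 6) = -49*35/6 = -1715/6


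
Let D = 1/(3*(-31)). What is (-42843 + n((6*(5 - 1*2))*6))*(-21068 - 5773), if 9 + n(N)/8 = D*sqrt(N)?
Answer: 1151881515 + 429456*sqrt(3)/31 ≈ 1.1519e+9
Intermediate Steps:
D = -1/93 (D = 1/(-93) = -1/93 ≈ -0.010753)
n(N) = -72 - 8*sqrt(N)/93 (n(N) = -72 + 8*(-sqrt(N)/93) = -72 - 8*sqrt(N)/93)
(-42843 + n((6*(5 - 1*2))*6))*(-21068 - 5773) = (-42843 + (-72 - 8*sqrt(6)*(sqrt(6)*sqrt(5 - 1*2))/93))*(-21068 - 5773) = (-42843 + (-72 - 8*sqrt(6)*(sqrt(6)*sqrt(5 - 2))/93))*(-26841) = (-42843 + (-72 - 8*sqrt(6)*(3*sqrt(2))/93))*(-26841) = (-42843 + (-72 - 8*6*sqrt(3)/93))*(-26841) = (-42843 + (-72 - 16*sqrt(3)/31))*(-26841) = (-42915 - 16*sqrt(3)/31)*(-26841) = 1151881515 + 429456*sqrt(3)/31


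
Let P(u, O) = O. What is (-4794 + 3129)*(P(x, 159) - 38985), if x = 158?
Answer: 64645290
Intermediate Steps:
(-4794 + 3129)*(P(x, 159) - 38985) = (-4794 + 3129)*(159 - 38985) = -1665*(-38826) = 64645290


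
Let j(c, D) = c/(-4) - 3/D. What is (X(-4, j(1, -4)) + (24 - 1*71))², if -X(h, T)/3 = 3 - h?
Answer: 4624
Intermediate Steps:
j(c, D) = -3/D - c/4 (j(c, D) = c*(-¼) - 3/D = -c/4 - 3/D = -3/D - c/4)
X(h, T) = -9 + 3*h (X(h, T) = -3*(3 - h) = -9 + 3*h)
(X(-4, j(1, -4)) + (24 - 1*71))² = ((-9 + 3*(-4)) + (24 - 1*71))² = ((-9 - 12) + (24 - 71))² = (-21 - 47)² = (-68)² = 4624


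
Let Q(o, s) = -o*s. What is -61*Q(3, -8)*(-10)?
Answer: 14640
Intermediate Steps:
Q(o, s) = -o*s
-61*Q(3, -8)*(-10) = -61*(-1*3*(-8))*(-10) = -1464*(-10) = -61*(-240) = 14640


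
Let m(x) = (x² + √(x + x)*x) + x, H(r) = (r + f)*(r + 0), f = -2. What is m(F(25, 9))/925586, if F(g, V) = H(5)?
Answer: 120/462793 + 15*√30/925586 ≈ 0.00034806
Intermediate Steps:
H(r) = r*(-2 + r) (H(r) = (r - 2)*(r + 0) = (-2 + r)*r = r*(-2 + r))
F(g, V) = 15 (F(g, V) = 5*(-2 + 5) = 5*3 = 15)
m(x) = x + x² + √2*x^(3/2) (m(x) = (x² + √(2*x)*x) + x = (x² + (√2*√x)*x) + x = (x² + √2*x^(3/2)) + x = x + x² + √2*x^(3/2))
m(F(25, 9))/925586 = (15 + 15² + √2*15^(3/2))/925586 = (15 + 225 + √2*(15*√15))*(1/925586) = (15 + 225 + 15*√30)*(1/925586) = (240 + 15*√30)*(1/925586) = 120/462793 + 15*√30/925586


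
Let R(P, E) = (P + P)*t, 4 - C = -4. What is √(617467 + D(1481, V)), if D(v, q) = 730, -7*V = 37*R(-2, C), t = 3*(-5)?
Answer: √618197 ≈ 786.25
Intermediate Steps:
t = -15
C = 8 (C = 4 - 1*(-4) = 4 + 4 = 8)
R(P, E) = -30*P (R(P, E) = (P + P)*(-15) = (2*P)*(-15) = -30*P)
V = -2220/7 (V = -37*(-30*(-2))/7 = -37*60/7 = -⅐*2220 = -2220/7 ≈ -317.14)
√(617467 + D(1481, V)) = √(617467 + 730) = √618197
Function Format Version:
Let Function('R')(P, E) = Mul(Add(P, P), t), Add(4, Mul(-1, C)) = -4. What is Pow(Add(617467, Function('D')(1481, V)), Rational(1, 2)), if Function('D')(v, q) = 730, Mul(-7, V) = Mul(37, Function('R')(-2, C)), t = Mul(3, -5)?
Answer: Pow(618197, Rational(1, 2)) ≈ 786.25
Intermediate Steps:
t = -15
C = 8 (C = Add(4, Mul(-1, -4)) = Add(4, 4) = 8)
Function('R')(P, E) = Mul(-30, P) (Function('R')(P, E) = Mul(Add(P, P), -15) = Mul(Mul(2, P), -15) = Mul(-30, P))
V = Rational(-2220, 7) (V = Mul(Rational(-1, 7), Mul(37, Mul(-30, -2))) = Mul(Rational(-1, 7), Mul(37, 60)) = Mul(Rational(-1, 7), 2220) = Rational(-2220, 7) ≈ -317.14)
Pow(Add(617467, Function('D')(1481, V)), Rational(1, 2)) = Pow(Add(617467, 730), Rational(1, 2)) = Pow(618197, Rational(1, 2))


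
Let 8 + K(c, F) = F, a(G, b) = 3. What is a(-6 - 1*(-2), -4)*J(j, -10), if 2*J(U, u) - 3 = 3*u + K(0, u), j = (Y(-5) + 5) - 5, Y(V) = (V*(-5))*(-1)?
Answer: -135/2 ≈ -67.500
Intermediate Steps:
Y(V) = 5*V (Y(V) = -5*V*(-1) = 5*V)
K(c, F) = -8 + F
j = -25 (j = (5*(-5) + 5) - 5 = (-25 + 5) - 5 = -20 - 5 = -25)
J(U, u) = -5/2 + 2*u (J(U, u) = 3/2 + (3*u + (-8 + u))/2 = 3/2 + (-8 + 4*u)/2 = 3/2 + (-4 + 2*u) = -5/2 + 2*u)
a(-6 - 1*(-2), -4)*J(j, -10) = 3*(-5/2 + 2*(-10)) = 3*(-5/2 - 20) = 3*(-45/2) = -135/2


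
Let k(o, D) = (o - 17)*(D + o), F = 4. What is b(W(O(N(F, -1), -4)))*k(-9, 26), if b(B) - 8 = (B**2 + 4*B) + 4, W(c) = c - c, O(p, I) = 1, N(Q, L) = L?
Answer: -5304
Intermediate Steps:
k(o, D) = (-17 + o)*(D + o)
W(c) = 0
b(B) = 12 + B**2 + 4*B (b(B) = 8 + ((B**2 + 4*B) + 4) = 8 + (4 + B**2 + 4*B) = 12 + B**2 + 4*B)
b(W(O(N(F, -1), -4)))*k(-9, 26) = (12 + 0**2 + 4*0)*((-9)**2 - 17*26 - 17*(-9) + 26*(-9)) = (12 + 0 + 0)*(81 - 442 + 153 - 234) = 12*(-442) = -5304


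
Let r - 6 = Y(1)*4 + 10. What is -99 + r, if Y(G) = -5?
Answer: -103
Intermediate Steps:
r = -4 (r = 6 + (-5*4 + 10) = 6 + (-20 + 10) = 6 - 10 = -4)
-99 + r = -99 - 4 = -103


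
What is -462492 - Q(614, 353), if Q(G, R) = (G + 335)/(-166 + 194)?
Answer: -12950725/28 ≈ -4.6253e+5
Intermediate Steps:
Q(G, R) = 335/28 + G/28 (Q(G, R) = (335 + G)/28 = (335 + G)*(1/28) = 335/28 + G/28)
-462492 - Q(614, 353) = -462492 - (335/28 + (1/28)*614) = -462492 - (335/28 + 307/14) = -462492 - 1*949/28 = -462492 - 949/28 = -12950725/28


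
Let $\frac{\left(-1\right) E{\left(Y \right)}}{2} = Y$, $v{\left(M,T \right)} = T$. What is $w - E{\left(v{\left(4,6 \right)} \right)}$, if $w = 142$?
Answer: $154$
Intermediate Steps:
$E{\left(Y \right)} = - 2 Y$
$w - E{\left(v{\left(4,6 \right)} \right)} = 142 - \left(-2\right) 6 = 142 - -12 = 142 + 12 = 154$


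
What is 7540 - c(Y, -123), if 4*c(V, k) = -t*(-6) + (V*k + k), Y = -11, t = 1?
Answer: 7231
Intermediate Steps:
c(V, k) = 3/2 + k/4 + V*k/4 (c(V, k) = (-1*1*(-6) + (V*k + k))/4 = (-1*(-6) + (k + V*k))/4 = (6 + (k + V*k))/4 = (6 + k + V*k)/4 = 3/2 + k/4 + V*k/4)
7540 - c(Y, -123) = 7540 - (3/2 + (¼)*(-123) + (¼)*(-11)*(-123)) = 7540 - (3/2 - 123/4 + 1353/4) = 7540 - 1*309 = 7540 - 309 = 7231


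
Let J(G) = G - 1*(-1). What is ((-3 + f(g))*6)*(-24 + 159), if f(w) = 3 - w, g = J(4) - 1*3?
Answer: -1620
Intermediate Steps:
J(G) = 1 + G (J(G) = G + 1 = 1 + G)
g = 2 (g = (1 + 4) - 1*3 = 5 - 3 = 2)
((-3 + f(g))*6)*(-24 + 159) = ((-3 + (3 - 1*2))*6)*(-24 + 159) = ((-3 + (3 - 2))*6)*135 = ((-3 + 1)*6)*135 = -2*6*135 = -12*135 = -1620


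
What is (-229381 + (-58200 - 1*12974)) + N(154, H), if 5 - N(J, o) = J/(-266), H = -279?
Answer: -5710439/19 ≈ -3.0055e+5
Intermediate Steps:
N(J, o) = 5 + J/266 (N(J, o) = 5 - J/(-266) = 5 - J*(-1)/266 = 5 - (-1)*J/266 = 5 + J/266)
(-229381 + (-58200 - 1*12974)) + N(154, H) = (-229381 + (-58200 - 1*12974)) + (5 + (1/266)*154) = (-229381 + (-58200 - 12974)) + (5 + 11/19) = (-229381 - 71174) + 106/19 = -300555 + 106/19 = -5710439/19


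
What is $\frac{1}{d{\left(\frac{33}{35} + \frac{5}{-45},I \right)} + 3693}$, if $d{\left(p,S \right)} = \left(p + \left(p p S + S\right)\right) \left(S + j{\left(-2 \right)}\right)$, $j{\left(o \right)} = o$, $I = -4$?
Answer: $\frac{33075}{123323867} \approx 0.0002682$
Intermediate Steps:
$d{\left(p,S \right)} = \left(-2 + S\right) \left(S + p + S p^{2}\right)$ ($d{\left(p,S \right)} = \left(p + \left(p p S + S\right)\right) \left(S - 2\right) = \left(p + \left(p^{2} S + S\right)\right) \left(-2 + S\right) = \left(p + \left(S p^{2} + S\right)\right) \left(-2 + S\right) = \left(p + \left(S + S p^{2}\right)\right) \left(-2 + S\right) = \left(S + p + S p^{2}\right) \left(-2 + S\right) = \left(-2 + S\right) \left(S + p + S p^{2}\right)$)
$\frac{1}{d{\left(\frac{33}{35} + \frac{5}{-45},I \right)} + 3693} = \frac{1}{\left(\left(-4\right)^{2} - -8 - 2 \left(\frac{33}{35} + \frac{5}{-45}\right) - 4 \left(\frac{33}{35} + \frac{5}{-45}\right) + \left(-4\right)^{2} \left(\frac{33}{35} + \frac{5}{-45}\right)^{2} - - 8 \left(\frac{33}{35} + \frac{5}{-45}\right)^{2}\right) + 3693} = \frac{1}{\left(16 + 8 - 2 \left(33 \cdot \frac{1}{35} + 5 \left(- \frac{1}{45}\right)\right) - 4 \left(33 \cdot \frac{1}{35} + 5 \left(- \frac{1}{45}\right)\right) + 16 \left(33 \cdot \frac{1}{35} + 5 \left(- \frac{1}{45}\right)\right)^{2} - - 8 \left(33 \cdot \frac{1}{35} + 5 \left(- \frac{1}{45}\right)\right)^{2}\right) + 3693} = \frac{1}{\left(16 + 8 - 2 \left(\frac{33}{35} - \frac{1}{9}\right) - 4 \left(\frac{33}{35} - \frac{1}{9}\right) + 16 \left(\frac{33}{35} - \frac{1}{9}\right)^{2} - - 8 \left(\frac{33}{35} - \frac{1}{9}\right)^{2}\right) + 3693} = \frac{1}{\left(16 + 8 - \frac{524}{315} - \frac{1048}{315} + 16 \left(\frac{262}{315}\right)^{2} - - 8 \left(\frac{262}{315}\right)^{2}\right) + 3693} = \frac{1}{\left(16 + 8 - \frac{524}{315} - \frac{1048}{315} + 16 \cdot \frac{68644}{99225} - \left(-8\right) \frac{68644}{99225}\right) + 3693} = \frac{1}{\left(16 + 8 - \frac{524}{315} - \frac{1048}{315} + \frac{1098304}{99225} + \frac{549152}{99225}\right) + 3693} = \frac{1}{\frac{1177892}{33075} + 3693} = \frac{1}{\frac{123323867}{33075}} = \frac{33075}{123323867}$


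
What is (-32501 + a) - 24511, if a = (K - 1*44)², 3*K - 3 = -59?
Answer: -477764/9 ≈ -53085.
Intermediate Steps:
K = -56/3 (K = 1 + (⅓)*(-59) = 1 - 59/3 = -56/3 ≈ -18.667)
a = 35344/9 (a = (-56/3 - 1*44)² = (-56/3 - 44)² = (-188/3)² = 35344/9 ≈ 3927.1)
(-32501 + a) - 24511 = (-32501 + 35344/9) - 24511 = -257165/9 - 24511 = -477764/9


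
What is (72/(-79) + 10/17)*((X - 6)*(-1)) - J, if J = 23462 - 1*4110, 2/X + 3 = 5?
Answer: -25991906/1343 ≈ -19354.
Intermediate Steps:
X = 1 (X = 2/(-3 + 5) = 2/2 = 2*(1/2) = 1)
J = 19352 (J = 23462 - 4110 = 19352)
(72/(-79) + 10/17)*((X - 6)*(-1)) - J = (72/(-79) + 10/17)*((1 - 6)*(-1)) - 1*19352 = (72*(-1/79) + 10*(1/17))*(-5*(-1)) - 19352 = (-72/79 + 10/17)*5 - 19352 = -434/1343*5 - 19352 = -2170/1343 - 19352 = -25991906/1343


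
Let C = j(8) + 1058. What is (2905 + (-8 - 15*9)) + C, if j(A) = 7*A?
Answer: 3876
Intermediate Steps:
C = 1114 (C = 7*8 + 1058 = 56 + 1058 = 1114)
(2905 + (-8 - 15*9)) + C = (2905 + (-8 - 15*9)) + 1114 = (2905 + (-8 - 135)) + 1114 = (2905 - 143) + 1114 = 2762 + 1114 = 3876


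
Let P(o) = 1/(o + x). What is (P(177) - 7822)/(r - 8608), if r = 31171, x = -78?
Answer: -774377/2233737 ≈ -0.34667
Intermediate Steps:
P(o) = 1/(-78 + o) (P(o) = 1/(o - 78) = 1/(-78 + o))
(P(177) - 7822)/(r - 8608) = (1/(-78 + 177) - 7822)/(31171 - 8608) = (1/99 - 7822)/22563 = (1/99 - 7822)*(1/22563) = -774377/99*1/22563 = -774377/2233737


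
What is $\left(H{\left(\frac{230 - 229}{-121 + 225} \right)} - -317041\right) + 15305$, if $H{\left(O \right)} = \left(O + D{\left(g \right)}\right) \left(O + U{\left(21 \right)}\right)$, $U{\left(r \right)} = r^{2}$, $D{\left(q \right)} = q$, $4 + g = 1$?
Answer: $\frac{3580390321}{10816} \approx 3.3103 \cdot 10^{5}$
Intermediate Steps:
$g = -3$ ($g = -4 + 1 = -3$)
$H{\left(O \right)} = \left(-3 + O\right) \left(441 + O\right)$ ($H{\left(O \right)} = \left(O - 3\right) \left(O + 21^{2}\right) = \left(-3 + O\right) \left(O + 441\right) = \left(-3 + O\right) \left(441 + O\right)$)
$\left(H{\left(\frac{230 - 229}{-121 + 225} \right)} - -317041\right) + 15305 = \left(\left(-1323 + \left(\frac{230 - 229}{-121 + 225}\right)^{2} + 438 \frac{230 - 229}{-121 + 225}\right) - -317041\right) + 15305 = \left(\left(-1323 + \left(1 \cdot \frac{1}{104}\right)^{2} + 438 \cdot 1 \cdot \frac{1}{104}\right) + 317041\right) + 15305 = \left(\left(-1323 + \left(\frac{1}{104}\right)^{2} + 438 \cdot \frac{1}{104}\right) + 317041\right) + 15305 = \left(\left(-1323 + \frac{1}{10816} + \frac{219}{52}\right) + 317041\right) + 15305 = \left(- \frac{14264015}{10816} + 317041\right) + 15305 = \frac{3414851441}{10816} + 15305 = \frac{3580390321}{10816}$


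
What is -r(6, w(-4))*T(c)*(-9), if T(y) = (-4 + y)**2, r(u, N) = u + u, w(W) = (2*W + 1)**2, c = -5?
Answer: 8748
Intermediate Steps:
w(W) = (1 + 2*W)**2
r(u, N) = 2*u
-r(6, w(-4))*T(c)*(-9) = -(2*6)*(-4 - 5)**2*(-9) = -12*(-9)**2*(-9) = -12*81*(-9) = -972*(-9) = -1*(-8748) = 8748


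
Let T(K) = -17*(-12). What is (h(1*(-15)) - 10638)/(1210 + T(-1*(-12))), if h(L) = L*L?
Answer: -10413/1414 ≈ -7.3642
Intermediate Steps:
h(L) = L²
T(K) = 204
(h(1*(-15)) - 10638)/(1210 + T(-1*(-12))) = ((1*(-15))² - 10638)/(1210 + 204) = ((-15)² - 10638)/1414 = (225 - 10638)*(1/1414) = -10413*1/1414 = -10413/1414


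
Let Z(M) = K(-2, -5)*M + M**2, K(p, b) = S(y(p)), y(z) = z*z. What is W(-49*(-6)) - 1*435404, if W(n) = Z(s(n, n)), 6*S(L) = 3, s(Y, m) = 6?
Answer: -435365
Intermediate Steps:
y(z) = z**2
S(L) = 1/2 (S(L) = (1/6)*3 = 1/2)
K(p, b) = 1/2
Z(M) = M**2 + M/2 (Z(M) = M/2 + M**2 = M**2 + M/2)
W(n) = 39 (W(n) = 6*(1/2 + 6) = 6*(13/2) = 39)
W(-49*(-6)) - 1*435404 = 39 - 1*435404 = 39 - 435404 = -435365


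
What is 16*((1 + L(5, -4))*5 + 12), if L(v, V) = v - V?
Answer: 992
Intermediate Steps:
16*((1 + L(5, -4))*5 + 12) = 16*((1 + (5 - 1*(-4)))*5 + 12) = 16*((1 + (5 + 4))*5 + 12) = 16*((1 + 9)*5 + 12) = 16*(10*5 + 12) = 16*(50 + 12) = 16*62 = 992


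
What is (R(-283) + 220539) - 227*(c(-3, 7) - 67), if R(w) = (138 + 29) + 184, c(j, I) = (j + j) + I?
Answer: 235872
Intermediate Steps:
c(j, I) = I + 2*j (c(j, I) = 2*j + I = I + 2*j)
R(w) = 351 (R(w) = 167 + 184 = 351)
(R(-283) + 220539) - 227*(c(-3, 7) - 67) = (351 + 220539) - 227*((7 + 2*(-3)) - 67) = 220890 - 227*((7 - 6) - 67) = 220890 - 227*(1 - 67) = 220890 - 227*(-66) = 220890 + 14982 = 235872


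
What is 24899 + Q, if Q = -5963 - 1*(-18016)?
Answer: 36952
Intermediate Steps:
Q = 12053 (Q = -5963 + 18016 = 12053)
24899 + Q = 24899 + 12053 = 36952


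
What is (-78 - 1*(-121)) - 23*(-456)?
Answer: 10531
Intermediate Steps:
(-78 - 1*(-121)) - 23*(-456) = (-78 + 121) + 10488 = 43 + 10488 = 10531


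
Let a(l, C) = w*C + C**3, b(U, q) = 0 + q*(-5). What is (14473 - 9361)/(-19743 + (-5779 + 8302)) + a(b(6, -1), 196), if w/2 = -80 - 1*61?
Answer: 10725568414/1435 ≈ 7.4743e+6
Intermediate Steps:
w = -282 (w = 2*(-80 - 1*61) = 2*(-80 - 61) = 2*(-141) = -282)
b(U, q) = -5*q (b(U, q) = 0 - 5*q = -5*q)
a(l, C) = C**3 - 282*C (a(l, C) = -282*C + C**3 = C**3 - 282*C)
(14473 - 9361)/(-19743 + (-5779 + 8302)) + a(b(6, -1), 196) = (14473 - 9361)/(-19743 + (-5779 + 8302)) + 196*(-282 + 196**2) = 5112/(-19743 + 2523) + 196*(-282 + 38416) = 5112/(-17220) + 196*38134 = 5112*(-1/17220) + 7474264 = -426/1435 + 7474264 = 10725568414/1435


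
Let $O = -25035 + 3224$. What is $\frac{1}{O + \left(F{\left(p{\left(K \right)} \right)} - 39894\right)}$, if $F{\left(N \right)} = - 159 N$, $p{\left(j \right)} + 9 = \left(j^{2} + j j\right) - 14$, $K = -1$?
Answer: $- \frac{1}{58366} \approx -1.7133 \cdot 10^{-5}$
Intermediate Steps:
$O = -21811$
$p{\left(j \right)} = -23 + 2 j^{2}$ ($p{\left(j \right)} = -9 - \left(14 - j^{2} - j j\right) = -9 + \left(\left(j^{2} + j^{2}\right) - 14\right) = -9 + \left(2 j^{2} - 14\right) = -9 + \left(-14 + 2 j^{2}\right) = -23 + 2 j^{2}$)
$\frac{1}{O + \left(F{\left(p{\left(K \right)} \right)} - 39894\right)} = \frac{1}{-21811 - \left(39894 + 159 \left(-23 + 2 \left(-1\right)^{2}\right)\right)} = \frac{1}{-21811 - \left(39894 + 159 \left(-23 + 2 \cdot 1\right)\right)} = \frac{1}{-21811 - \left(39894 + 159 \left(-23 + 2\right)\right)} = \frac{1}{-21811 - 36555} = \frac{1}{-58366} = - \frac{1}{58366}$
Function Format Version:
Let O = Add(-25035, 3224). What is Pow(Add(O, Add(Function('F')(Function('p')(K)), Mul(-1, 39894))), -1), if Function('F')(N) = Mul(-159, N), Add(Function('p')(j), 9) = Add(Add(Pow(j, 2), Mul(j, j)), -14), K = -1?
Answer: Rational(-1, 58366) ≈ -1.7133e-5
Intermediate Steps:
O = -21811
Function('p')(j) = Add(-23, Mul(2, Pow(j, 2))) (Function('p')(j) = Add(-9, Add(Add(Pow(j, 2), Mul(j, j)), -14)) = Add(-9, Add(Add(Pow(j, 2), Pow(j, 2)), -14)) = Add(-9, Add(Mul(2, Pow(j, 2)), -14)) = Add(-9, Add(-14, Mul(2, Pow(j, 2)))) = Add(-23, Mul(2, Pow(j, 2))))
Pow(Add(O, Add(Function('F')(Function('p')(K)), Mul(-1, 39894))), -1) = Pow(Add(-21811, Add(Mul(-159, Add(-23, Mul(2, Pow(-1, 2)))), Mul(-1, 39894))), -1) = Pow(Add(-21811, Add(Mul(-159, Add(-23, Mul(2, 1))), -39894)), -1) = Pow(Add(-21811, Add(Mul(-159, Add(-23, 2)), -39894)), -1) = Pow(Add(-21811, Add(Mul(-159, -21), -39894)), -1) = Pow(Add(-21811, Add(3339, -39894)), -1) = Pow(Add(-21811, -36555), -1) = Pow(-58366, -1) = Rational(-1, 58366)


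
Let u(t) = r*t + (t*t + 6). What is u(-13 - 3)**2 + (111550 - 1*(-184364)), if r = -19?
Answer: 616270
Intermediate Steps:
u(t) = 6 + t**2 - 19*t (u(t) = -19*t + (t*t + 6) = -19*t + (t**2 + 6) = -19*t + (6 + t**2) = 6 + t**2 - 19*t)
u(-13 - 3)**2 + (111550 - 1*(-184364)) = (6 + (-13 - 3)**2 - 19*(-13 - 3))**2 + (111550 - 1*(-184364)) = (6 + (-16)**2 - 19*(-16))**2 + (111550 + 184364) = (6 + 256 + 304)**2 + 295914 = 566**2 + 295914 = 320356 + 295914 = 616270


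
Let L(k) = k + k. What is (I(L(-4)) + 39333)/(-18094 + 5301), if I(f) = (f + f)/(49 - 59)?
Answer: -196673/63965 ≈ -3.0747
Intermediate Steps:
L(k) = 2*k
I(f) = -f/5 (I(f) = (2*f)/(-10) = (2*f)*(-1/10) = -f/5)
(I(L(-4)) + 39333)/(-18094 + 5301) = (-2*(-4)/5 + 39333)/(-18094 + 5301) = (-1/5*(-8) + 39333)/(-12793) = (8/5 + 39333)*(-1/12793) = (196673/5)*(-1/12793) = -196673/63965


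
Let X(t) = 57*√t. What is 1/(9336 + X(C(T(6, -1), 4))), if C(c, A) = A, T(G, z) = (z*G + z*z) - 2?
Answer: 1/9450 ≈ 0.00010582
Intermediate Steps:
T(G, z) = -2 + z² + G*z (T(G, z) = (G*z + z²) - 2 = (z² + G*z) - 2 = -2 + z² + G*z)
1/(9336 + X(C(T(6, -1), 4))) = 1/(9336 + 57*√4) = 1/(9336 + 57*2) = 1/(9336 + 114) = 1/9450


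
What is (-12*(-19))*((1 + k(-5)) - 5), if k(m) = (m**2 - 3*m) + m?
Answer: 7068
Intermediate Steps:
k(m) = m**2 - 2*m
(-12*(-19))*((1 + k(-5)) - 5) = (-12*(-19))*((1 - 5*(-2 - 5)) - 5) = 228*((1 - 5*(-7)) - 5) = 228*((1 + 35) - 5) = 228*(36 - 5) = 228*31 = 7068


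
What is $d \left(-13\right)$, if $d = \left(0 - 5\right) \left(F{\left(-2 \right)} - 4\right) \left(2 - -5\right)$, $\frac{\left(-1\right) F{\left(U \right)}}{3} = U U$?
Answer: $-7280$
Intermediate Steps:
$F{\left(U \right)} = - 3 U^{2}$ ($F{\left(U \right)} = - 3 U U = - 3 U^{2}$)
$d = 560$ ($d = \left(0 - 5\right) \left(- 3 \left(-2\right)^{2} - 4\right) \left(2 - -5\right) = - 5 \left(\left(-3\right) 4 - 4\right) \left(2 + 5\right) = - 5 \left(-12 - 4\right) 7 = \left(-5\right) \left(-16\right) 7 = 80 \cdot 7 = 560$)
$d \left(-13\right) = 560 \left(-13\right) = -7280$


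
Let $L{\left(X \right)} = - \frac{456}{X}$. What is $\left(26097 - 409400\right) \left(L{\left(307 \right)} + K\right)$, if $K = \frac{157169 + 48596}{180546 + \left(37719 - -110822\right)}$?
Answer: $\frac{33306660737551}{101029709} \approx 3.2967 \cdot 10^{5}$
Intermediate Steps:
$K = \frac{205765}{329087}$ ($K = \frac{205765}{180546 + \left(37719 + 110822\right)} = \frac{205765}{180546 + 148541} = \frac{205765}{329087} \approx 0.62526$)
$\left(26097 - 409400\right) \left(L{\left(307 \right)} + K\right) = \left(26097 - 409400\right) \left(- \frac{456}{307} + \frac{205765}{329087}\right) = - 383303 \left(\left(-456\right) \frac{1}{307} + \frac{205765}{329087}\right) = - 383303 \left(- \frac{456}{307} + \frac{205765}{329087}\right) = \left(-383303\right) \left(- \frac{86893817}{101029709}\right) = \frac{33306660737551}{101029709}$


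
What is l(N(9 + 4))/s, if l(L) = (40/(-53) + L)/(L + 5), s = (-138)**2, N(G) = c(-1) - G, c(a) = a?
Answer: 17/197478 ≈ 8.6086e-5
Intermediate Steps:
N(G) = -1 - G
s = 19044
l(L) = (-40/53 + L)/(5 + L) (l(L) = (40*(-1/53) + L)/(5 + L) = (-40/53 + L)/(5 + L))
l(N(9 + 4))/s = ((-40/53 + (-1 - (9 + 4)))/(5 + (-1 - (9 + 4))))/19044 = ((-40/53 + (-1 - 1*13))/(5 + (-1 - 1*13)))*(1/19044) = ((-40/53 + (-1 - 13))/(5 + (-1 - 13)))*(1/19044) = ((-40/53 - 14)/(5 - 14))*(1/19044) = (-782/53/(-9))*(1/19044) = -1/9*(-782/53)*(1/19044) = (782/477)*(1/19044) = 17/197478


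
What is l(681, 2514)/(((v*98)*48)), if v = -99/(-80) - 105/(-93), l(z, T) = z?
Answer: 35185/575162 ≈ 0.061174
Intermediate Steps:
v = 5869/2480 (v = -99*(-1/80) - 105*(-1/93) = 99/80 + 35/31 = 5869/2480 ≈ 2.3665)
l(681, 2514)/(((v*98)*48)) = 681/((((5869/2480)*98)*48)) = 681/(((287581/1240)*48)) = 681/(1725486/155) = 681*(155/1725486) = 35185/575162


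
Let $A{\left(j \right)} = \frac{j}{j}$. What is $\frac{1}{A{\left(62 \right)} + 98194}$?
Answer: $\frac{1}{98195} \approx 1.0184 \cdot 10^{-5}$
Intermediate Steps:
$A{\left(j \right)} = 1$
$\frac{1}{A{\left(62 \right)} + 98194} = \frac{1}{1 + 98194} = \frac{1}{98195}$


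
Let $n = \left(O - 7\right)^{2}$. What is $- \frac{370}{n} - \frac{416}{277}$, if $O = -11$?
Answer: $- \frac{118637}{44874} \approx -2.6438$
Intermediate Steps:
$n = 324$ ($n = \left(-11 - 7\right)^{2} = \left(-18\right)^{2} = 324$)
$- \frac{370}{n} - \frac{416}{277} = - \frac{370}{324} - \frac{416}{277} = \left(-370\right) \frac{1}{324} - \frac{416}{277} = - \frac{185}{162} - \frac{416}{277} = - \frac{118637}{44874}$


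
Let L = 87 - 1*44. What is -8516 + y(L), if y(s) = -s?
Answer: -8559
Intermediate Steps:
L = 43 (L = 87 - 44 = 43)
-8516 + y(L) = -8516 - 1*43 = -8516 - 43 = -8559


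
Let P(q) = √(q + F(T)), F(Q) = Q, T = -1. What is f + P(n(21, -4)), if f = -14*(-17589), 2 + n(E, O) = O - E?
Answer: 246246 + 2*I*√7 ≈ 2.4625e+5 + 5.2915*I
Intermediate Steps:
n(E, O) = -2 + O - E (n(E, O) = -2 + (O - E) = -2 + O - E)
f = 246246
P(q) = √(-1 + q) (P(q) = √(q - 1) = √(-1 + q))
f + P(n(21, -4)) = 246246 + √(-1 + (-2 - 4 - 1*21)) = 246246 + √(-1 + (-2 - 4 - 21)) = 246246 + √(-1 - 27) = 246246 + √(-28) = 246246 + 2*I*√7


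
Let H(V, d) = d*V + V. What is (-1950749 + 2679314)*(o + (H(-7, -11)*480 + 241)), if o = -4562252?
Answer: -3299241760215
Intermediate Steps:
H(V, d) = V + V*d (H(V, d) = V*d + V = V + V*d)
(-1950749 + 2679314)*(o + (H(-7, -11)*480 + 241)) = (-1950749 + 2679314)*(-4562252 + (-7*(1 - 11)*480 + 241)) = 728565*(-4562252 + (-7*(-10)*480 + 241)) = 728565*(-4562252 + (70*480 + 241)) = 728565*(-4562252 + (33600 + 241)) = 728565*(-4562252 + 33841) = 728565*(-4528411) = -3299241760215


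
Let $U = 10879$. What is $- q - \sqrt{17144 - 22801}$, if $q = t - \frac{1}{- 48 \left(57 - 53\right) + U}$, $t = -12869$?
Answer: $\frac{137531004}{10687} - i \sqrt{5657} \approx 12869.0 - 75.213 i$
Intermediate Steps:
$q = - \frac{137531004}{10687}$ ($q = -12869 - \frac{1}{- 48 \left(57 - 53\right) + 10879} = -12869 - \frac{1}{\left(-48\right) 4 + 10879} = -12869 - \frac{1}{-192 + 10879} = -12869 - \frac{1}{10687} = - \frac{137531004}{10687} \approx -12869.0$)
$- q - \sqrt{17144 - 22801} = \left(-1\right) \left(- \frac{137531004}{10687}\right) - \sqrt{17144 - 22801} = \frac{137531004}{10687} - \sqrt{-5657} = \frac{137531004}{10687} - i \sqrt{5657}$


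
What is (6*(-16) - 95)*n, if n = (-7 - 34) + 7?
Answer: 6494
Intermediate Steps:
n = -34 (n = -41 + 7 = -34)
(6*(-16) - 95)*n = (6*(-16) - 95)*(-34) = (-96 - 95)*(-34) = -191*(-34) = 6494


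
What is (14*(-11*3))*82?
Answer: -37884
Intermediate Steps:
(14*(-11*3))*82 = (14*(-33))*82 = -462*82 = -37884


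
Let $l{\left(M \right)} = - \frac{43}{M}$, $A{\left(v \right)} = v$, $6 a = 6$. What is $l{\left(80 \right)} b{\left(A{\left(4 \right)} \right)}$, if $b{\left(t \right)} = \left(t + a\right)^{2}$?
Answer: $- \frac{215}{16} \approx -13.438$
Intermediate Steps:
$a = 1$ ($a = \frac{1}{6} \cdot 6 = 1$)
$b{\left(t \right)} = \left(1 + t\right)^{2}$ ($b{\left(t \right)} = \left(t + 1\right)^{2} = \left(1 + t\right)^{2}$)
$l{\left(80 \right)} b{\left(A{\left(4 \right)} \right)} = - \frac{43}{80} \left(1 + 4\right)^{2} = \left(-43\right) \frac{1}{80} \cdot 5^{2} = \left(- \frac{43}{80}\right) 25 = - \frac{215}{16}$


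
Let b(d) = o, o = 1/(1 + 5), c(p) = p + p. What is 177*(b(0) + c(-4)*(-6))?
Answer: 17051/2 ≈ 8525.5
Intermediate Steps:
c(p) = 2*p
o = ⅙ (o = 1/6 = ⅙ ≈ 0.16667)
b(d) = ⅙
177*(b(0) + c(-4)*(-6)) = 177*(⅙ + (2*(-4))*(-6)) = 177*(⅙ - 8*(-6)) = 177*(⅙ + 48) = 177*(289/6) = 17051/2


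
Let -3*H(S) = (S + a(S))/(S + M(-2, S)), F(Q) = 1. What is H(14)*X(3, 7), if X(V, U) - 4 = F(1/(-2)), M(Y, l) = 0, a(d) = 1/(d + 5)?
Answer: -445/266 ≈ -1.6729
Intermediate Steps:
a(d) = 1/(5 + d)
X(V, U) = 5 (X(V, U) = 4 + 1 = 5)
H(S) = -(S + 1/(5 + S))/(3*S) (H(S) = -(S + 1/(5 + S))/(3*(S + 0)) = -(S + 1/(5 + S))/(3*S))
H(14)*X(3, 7) = ((⅓)*(-1 - 1*14*(5 + 14))/(14*(5 + 14)))*5 = ((⅓)*(1/14)*(-1 - 1*14*19)/19)*5 = ((⅓)*(1/14)*(1/19)*(-1 - 266))*5 = ((⅓)*(1/14)*(1/19)*(-267))*5 = -89/266*5 = -445/266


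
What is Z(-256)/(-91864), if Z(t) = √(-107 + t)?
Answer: -11*I*√3/91864 ≈ -0.0002074*I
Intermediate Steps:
Z(-256)/(-91864) = √(-107 - 256)/(-91864) = √(-363)*(-1/91864) = (11*I*√3)*(-1/91864) = -11*I*√3/91864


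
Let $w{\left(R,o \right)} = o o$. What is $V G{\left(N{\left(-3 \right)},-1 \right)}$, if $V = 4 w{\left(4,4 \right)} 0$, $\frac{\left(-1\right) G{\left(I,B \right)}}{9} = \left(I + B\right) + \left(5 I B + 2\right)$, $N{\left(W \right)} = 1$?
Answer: $0$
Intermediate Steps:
$w{\left(R,o \right)} = o^{2}$
$G{\left(I,B \right)} = -18 - 9 B - 9 I - 45 B I$ ($G{\left(I,B \right)} = - 9 \left(\left(I + B\right) + \left(5 I B + 2\right)\right) = - 9 \left(\left(B + I\right) + \left(5 B I + 2\right)\right) = - 9 \left(\left(B + I\right) + \left(2 + 5 B I\right)\right) = - 9 \left(2 + B + I + 5 B I\right) = -18 - 9 B - 9 I - 45 B I$)
$V = 0$ ($V = 4 \cdot 4^{2} \cdot 0 = 4 \cdot 16 \cdot 0 = 64 \cdot 0 = 0$)
$V G{\left(N{\left(-3 \right)},-1 \right)} = 0 \left(-18 - -9 - 9 - \left(-45\right) 1\right) = 0 \left(-18 + 9 - 9 + 45\right) = 0 \cdot 27 = 0$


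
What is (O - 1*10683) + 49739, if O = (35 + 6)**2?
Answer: 40737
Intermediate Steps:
O = 1681 (O = 41**2 = 1681)
(O - 1*10683) + 49739 = (1681 - 1*10683) + 49739 = (1681 - 10683) + 49739 = -9002 + 49739 = 40737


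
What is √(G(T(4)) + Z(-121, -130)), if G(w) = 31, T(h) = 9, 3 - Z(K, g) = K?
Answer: √155 ≈ 12.450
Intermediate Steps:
Z(K, g) = 3 - K
√(G(T(4)) + Z(-121, -130)) = √(31 + (3 - 1*(-121))) = √(31 + (3 + 121)) = √(31 + 124) = √155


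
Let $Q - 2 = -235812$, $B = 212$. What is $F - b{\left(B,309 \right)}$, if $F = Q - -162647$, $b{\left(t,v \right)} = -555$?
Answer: $-72608$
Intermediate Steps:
$Q = -235810$ ($Q = 2 - 235812 = -235810$)
$F = -73163$ ($F = -235810 - -162647 = -235810 + 162647 = -73163$)
$F - b{\left(B,309 \right)} = -73163 - -555 = -73163 + 555 = -72608$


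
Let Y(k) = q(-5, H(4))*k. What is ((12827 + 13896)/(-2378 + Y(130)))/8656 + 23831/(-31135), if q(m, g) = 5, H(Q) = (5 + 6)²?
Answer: -357285823613/465703879680 ≈ -0.76720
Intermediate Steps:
H(Q) = 121 (H(Q) = 11² = 121)
Y(k) = 5*k
((12827 + 13896)/(-2378 + Y(130)))/8656 + 23831/(-31135) = ((12827 + 13896)/(-2378 + 5*130))/8656 + 23831/(-31135) = (26723/(-2378 + 650))*(1/8656) + 23831*(-1/31135) = (26723/(-1728))*(1/8656) - 23831/31135 = (26723*(-1/1728))*(1/8656) - 23831/31135 = -26723/1728*1/8656 - 23831/31135 = -26723/14957568 - 23831/31135 = -357285823613/465703879680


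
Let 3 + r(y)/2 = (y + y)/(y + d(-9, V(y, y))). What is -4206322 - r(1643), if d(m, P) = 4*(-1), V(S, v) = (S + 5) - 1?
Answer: -6894158496/1639 ≈ -4.2063e+6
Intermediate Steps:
V(S, v) = 4 + S (V(S, v) = (5 + S) - 1 = 4 + S)
d(m, P) = -4
r(y) = -6 + 4*y/(-4 + y) (r(y) = -6 + 2*((y + y)/(y - 4)) = -6 + 2*((2*y)/(-4 + y)) = -6 + 2*(2*y/(-4 + y)) = -6 + 4*y/(-4 + y))
-4206322 - r(1643) = -4206322 - 2*(12 - 1*1643)/(-4 + 1643) = -4206322 - 2*(12 - 1643)/1639 = -4206322 - 2*(-1631)/1639 = -4206322 - 1*(-3262/1639) = -4206322 + 3262/1639 = -6894158496/1639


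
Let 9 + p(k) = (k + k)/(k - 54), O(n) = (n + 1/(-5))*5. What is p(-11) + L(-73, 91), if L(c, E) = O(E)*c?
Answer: -2154793/65 ≈ -33151.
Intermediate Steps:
O(n) = -1 + 5*n (O(n) = (n - 1/5)*5 = (-1/5 + n)*5 = -1 + 5*n)
L(c, E) = c*(-1 + 5*E) (L(c, E) = (-1 + 5*E)*c = c*(-1 + 5*E))
p(k) = -9 + 2*k/(-54 + k) (p(k) = -9 + (k + k)/(k - 54) = -9 + (2*k)/(-54 + k) = -9 + 2*k/(-54 + k))
p(-11) + L(-73, 91) = (486 - 7*(-11))/(-54 - 11) - 73*(-1 + 5*91) = (486 + 77)/(-65) - 73*(-1 + 455) = -1/65*563 - 73*454 = -563/65 - 33142 = -2154793/65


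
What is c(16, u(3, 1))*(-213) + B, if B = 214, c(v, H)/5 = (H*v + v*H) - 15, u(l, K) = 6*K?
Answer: -188291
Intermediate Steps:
c(v, H) = -75 + 10*H*v (c(v, H) = 5*((H*v + v*H) - 15) = 5*((H*v + H*v) - 15) = 5*(2*H*v - 15) = 5*(-15 + 2*H*v) = -75 + 10*H*v)
c(16, u(3, 1))*(-213) + B = (-75 + 10*(6*1)*16)*(-213) + 214 = (-75 + 10*6*16)*(-213) + 214 = (-75 + 960)*(-213) + 214 = 885*(-213) + 214 = -188505 + 214 = -188291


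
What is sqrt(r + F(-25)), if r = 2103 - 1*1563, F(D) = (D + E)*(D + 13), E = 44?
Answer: 2*sqrt(78) ≈ 17.664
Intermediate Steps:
F(D) = (13 + D)*(44 + D) (F(D) = (D + 44)*(D + 13) = (44 + D)*(13 + D) = (13 + D)*(44 + D))
r = 540 (r = 2103 - 1563 = 540)
sqrt(r + F(-25)) = sqrt(540 + (572 + (-25)**2 + 57*(-25))) = sqrt(540 + (572 + 625 - 1425)) = sqrt(540 - 228) = sqrt(312) = 2*sqrt(78)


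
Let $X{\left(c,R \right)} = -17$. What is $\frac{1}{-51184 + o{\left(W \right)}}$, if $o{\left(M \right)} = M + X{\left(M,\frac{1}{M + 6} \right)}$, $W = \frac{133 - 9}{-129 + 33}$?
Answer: $- \frac{24}{1228855} \approx -1.953 \cdot 10^{-5}$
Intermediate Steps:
$W = - \frac{31}{24}$ ($W = \frac{124}{-96} = 124 \left(- \frac{1}{96}\right) = - \frac{31}{24} \approx -1.2917$)
$o{\left(M \right)} = -17 + M$ ($o{\left(M \right)} = M - 17 = -17 + M$)
$\frac{1}{-51184 + o{\left(W \right)}} = \frac{1}{-51184 - \frac{439}{24}} = \frac{1}{- \frac{1228855}{24}} = - \frac{24}{1228855}$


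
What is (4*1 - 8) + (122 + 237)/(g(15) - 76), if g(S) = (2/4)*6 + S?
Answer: -591/58 ≈ -10.190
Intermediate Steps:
g(S) = 3 + S (g(S) = (2*(¼))*6 + S = (½)*6 + S = 3 + S)
(4*1 - 8) + (122 + 237)/(g(15) - 76) = (4*1 - 8) + (122 + 237)/((3 + 15) - 76) = (4 - 8) + 359/(18 - 76) = -4 + 359/(-58) = -4 + 359*(-1/58) = -4 - 359/58 = -591/58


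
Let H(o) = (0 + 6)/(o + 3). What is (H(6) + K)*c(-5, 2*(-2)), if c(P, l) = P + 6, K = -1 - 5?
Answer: -16/3 ≈ -5.3333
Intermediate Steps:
K = -6
H(o) = 6/(3 + o)
c(P, l) = 6 + P
(H(6) + K)*c(-5, 2*(-2)) = (6/(3 + 6) - 6)*(6 - 5) = (6/9 - 6)*1 = (6*(1/9) - 6)*1 = (2/3 - 6)*1 = -16/3*1 = -16/3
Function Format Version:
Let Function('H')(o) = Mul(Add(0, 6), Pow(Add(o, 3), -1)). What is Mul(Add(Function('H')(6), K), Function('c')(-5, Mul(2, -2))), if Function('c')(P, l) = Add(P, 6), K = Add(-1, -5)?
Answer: Rational(-16, 3) ≈ -5.3333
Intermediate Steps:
K = -6
Function('H')(o) = Mul(6, Pow(Add(3, o), -1))
Function('c')(P, l) = Add(6, P)
Mul(Add(Function('H')(6), K), Function('c')(-5, Mul(2, -2))) = Mul(Add(Mul(6, Pow(Add(3, 6), -1)), -6), Add(6, -5)) = Mul(Add(Mul(6, Pow(9, -1)), -6), 1) = Mul(Add(Mul(6, Rational(1, 9)), -6), 1) = Mul(Add(Rational(2, 3), -6), 1) = Mul(Rational(-16, 3), 1) = Rational(-16, 3)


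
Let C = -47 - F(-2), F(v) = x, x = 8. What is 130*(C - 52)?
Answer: -13910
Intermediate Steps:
F(v) = 8
C = -55 (C = -47 - 1*8 = -47 - 8 = -55)
130*(C - 52) = 130*(-55 - 52) = 130*(-107) = -13910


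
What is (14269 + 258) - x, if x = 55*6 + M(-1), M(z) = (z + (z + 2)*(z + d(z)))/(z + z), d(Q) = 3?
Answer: 28395/2 ≈ 14198.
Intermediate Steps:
M(z) = (z + (2 + z)*(3 + z))/(2*z) (M(z) = (z + (z + 2)*(z + 3))/(z + z) = (z + (2 + z)*(3 + z))/((2*z)) = (z + (2 + z)*(3 + z))*(1/(2*z)) = (z + (2 + z)*(3 + z))/(2*z))
x = 659/2 (x = 55*6 + (3 + (1/2)*(-1) + 3/(-1)) = 330 + (3 - 1/2 + 3*(-1)) = 330 + (3 - 1/2 - 3) = 330 - 1/2 = 659/2 ≈ 329.50)
(14269 + 258) - x = (14269 + 258) - 1*659/2 = 14527 - 659/2 = 28395/2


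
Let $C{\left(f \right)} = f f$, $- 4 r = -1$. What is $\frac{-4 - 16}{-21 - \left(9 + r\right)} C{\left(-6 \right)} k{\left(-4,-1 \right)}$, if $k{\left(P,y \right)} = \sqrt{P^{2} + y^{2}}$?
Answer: $\frac{2880 \sqrt{17}}{121} \approx 98.137$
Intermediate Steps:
$r = \frac{1}{4}$ ($r = \left(- \frac{1}{4}\right) \left(-1\right) = \frac{1}{4} \approx 0.25$)
$C{\left(f \right)} = f^{2}$
$\frac{-4 - 16}{-21 - \left(9 + r\right)} C{\left(-6 \right)} k{\left(-4,-1 \right)} = \frac{-4 - 16}{-21 - \frac{37}{4}} \left(-6\right)^{2} \sqrt{\left(-4\right)^{2} + \left(-1\right)^{2}} = - \frac{20}{-21 - \frac{37}{4}} \cdot 36 \sqrt{16 + 1} = - \frac{20}{-21 - \frac{37}{4}} \cdot 36 \sqrt{17} = - \frac{20}{- \frac{121}{4}} \cdot 36 \sqrt{17} = \left(-20\right) \left(- \frac{4}{121}\right) 36 \sqrt{17} = \frac{80}{121} \cdot 36 \sqrt{17} = \frac{2880 \sqrt{17}}{121}$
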